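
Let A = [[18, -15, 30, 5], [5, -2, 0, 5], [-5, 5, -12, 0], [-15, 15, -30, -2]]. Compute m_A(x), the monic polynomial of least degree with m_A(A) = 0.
m_A(x) = (x - 3)(x + 2)

The characteristic polynomial factors as (x - 3)^2(x + 2)^2. The minimal polynomial is ∏(x - λ)^{k_λ} where k_λ is the size of the largest Jordan block at λ.

For λ = -2: rank(A + 2I) = 2, and the largest Jordan block has size 1 (the smallest k with rank((A + 2I)^k) = rank((A + 2I)^(k+1))).
For λ = 3: rank(A - 3I) = 2, and the largest Jordan block has size 1 (the smallest k with rank((A - 3I)^k) = rank((A - 3I)^(k+1))).

So m_A(x) = (x - 3)(x + 2).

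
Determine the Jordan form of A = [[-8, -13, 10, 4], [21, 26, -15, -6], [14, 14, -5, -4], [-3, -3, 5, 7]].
The characteristic polynomial is det(xI - A) = (x - 5)^4, so the eigenvalues are 5 (algebraic multiplicity 4).

For λ = 5: rank(A - 5I) = 2, rank((A - 5I)^2) = 1, rank((A - 5I)^3) = 0. The eigenspace has dimension 4 - 2 = 2, so there are 2 Jordan blocks; the rank sequence gives block sizes [3, 1].

Assembling the blocks gives the Jordan form J above.

J = [[5, 1, 0, 0], [0, 5, 1, 0], [0, 0, 5, 0], [0, 0, 0, 5]]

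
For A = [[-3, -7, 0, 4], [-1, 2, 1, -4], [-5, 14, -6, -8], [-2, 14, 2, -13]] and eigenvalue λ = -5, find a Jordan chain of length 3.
v_1 = [[0, 0, 1, 0]]^T, v_2 = [[0, 1, -1, 2]]^T, v_3 = [[1, -2, -1, -4]]^T

We seek v_1 ∈ ker((A + 5I)^3) \ ker((A + 5I)^2), then set v_{i+1} = (A + 5I) v_i.

One such chain is v_1 = [[0, 0, 1, 0]]^T, v_2 = [[0, 1, -1, 2]]^T, v_3 = [[1, -2, -1, -4]]^T. Check: (A + 5I) v_3 = [[0, 0, 0, 0]]^T = 0.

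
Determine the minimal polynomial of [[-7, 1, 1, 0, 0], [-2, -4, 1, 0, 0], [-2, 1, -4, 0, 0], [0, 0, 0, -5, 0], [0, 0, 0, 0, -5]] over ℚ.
The characteristic polynomial factors as (x + 5)^5. The minimal polynomial is ∏(x - λ)^{k_λ} where k_λ is the size of the largest Jordan block at λ.

For λ = -5: rank(A + 5I) = 1, and the largest Jordan block has size 2 (the smallest k with rank((A + 5I)^k) = rank((A + 5I)^(k+1))).

So m_A(x) = (x + 5)^2.

m_A(x) = (x + 5)^2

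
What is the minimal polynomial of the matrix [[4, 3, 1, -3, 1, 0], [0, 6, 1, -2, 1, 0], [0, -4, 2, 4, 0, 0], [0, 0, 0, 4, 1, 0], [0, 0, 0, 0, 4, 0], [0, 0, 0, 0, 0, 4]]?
m_A(x) = (x - 4)^3

The characteristic polynomial factors as (x - 4)^6. The minimal polynomial is ∏(x - λ)^{k_λ} where k_λ is the size of the largest Jordan block at λ.

For λ = 4: rank(A - 4I) = 3, and the largest Jordan block has size 3 (the smallest k with rank((A - 4I)^k) = rank((A - 4I)^(k+1))).

So m_A(x) = (x - 4)^3.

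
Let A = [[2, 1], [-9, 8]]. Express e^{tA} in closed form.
e^{tA} = [[(1 - 3*t)*e^{5*t}, t*e^{5*t}], [-9*t*e^{5*t}, (3*t + 1)*e^{5*t}]]

A has Jordan form J = [[5, 1], [0, 5]] with A = PJP^{-1}, so e^{tA} = P e^{tJ} P^{-1}.

For a Jordan block J_k(λ), e^{tJ_k(λ)} = e^{λt} · (I + tN + t^2 N^2/2! + ... + t^{k-1} N^{k-1}/(k-1)!) where N is the nilpotent superdiagonal part.

Assembling the blocks and conjugating back gives the entries of e^{tA} as shown above.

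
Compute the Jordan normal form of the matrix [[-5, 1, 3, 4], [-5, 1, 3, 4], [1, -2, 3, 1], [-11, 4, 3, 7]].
The characteristic polynomial is det(xI - A) = x^2(x - 3)^2, so the eigenvalues are 0 (algebraic multiplicity 2), 3 (algebraic multiplicity 2).

For λ = 0: rank(A) = 2. The eigenspace has dimension 4 - 2 = 2, so there are 2 Jordan blocks; the rank sequence gives block sizes [1, 1].

For λ = 3: rank(A - 3I) = 3, rank((A - 3I)^2) = 2. The eigenspace has dimension 4 - 3 = 1, so there is 1 Jordan block; the rank sequence gives block sizes [2].

Assembling the blocks gives the Jordan form J above.

J = [[0, 0, 0, 0], [0, 0, 0, 0], [0, 0, 3, 1], [0, 0, 0, 3]]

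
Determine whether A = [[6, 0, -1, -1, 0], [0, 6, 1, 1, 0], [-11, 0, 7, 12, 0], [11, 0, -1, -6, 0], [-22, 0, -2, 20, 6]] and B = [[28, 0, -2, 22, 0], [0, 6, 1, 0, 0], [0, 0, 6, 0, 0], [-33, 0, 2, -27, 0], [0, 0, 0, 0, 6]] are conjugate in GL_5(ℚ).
Two matrices over a field are similar if and only if they have the same invariant factors.

Both A and B have characteristic polynomial (x - 6)^4(x + 5) and minimal polynomial (x - 6)^2(x + 5). Computing further, both have invariant factors x - 6, x - 6, (x - 6)^2(x + 5). Hence A and B are similar.

Yes.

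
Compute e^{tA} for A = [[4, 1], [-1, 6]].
e^{tA} = [[(1 - t)*e^{5*t}, t*e^{5*t}], [-t*e^{5*t}, (t + 1)*e^{5*t}]]

A has Jordan form J = [[5, 1], [0, 5]] with A = PJP^{-1}, so e^{tA} = P e^{tJ} P^{-1}.

For a Jordan block J_k(λ), e^{tJ_k(λ)} = e^{λt} · (I + tN + t^2 N^2/2! + ... + t^{k-1} N^{k-1}/(k-1)!) where N is the nilpotent superdiagonal part.

Assembling the blocks and conjugating back gives the entries of e^{tA} as shown above.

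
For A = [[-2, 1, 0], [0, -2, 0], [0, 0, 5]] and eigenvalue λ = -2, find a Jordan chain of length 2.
We seek v_1 ∈ ker((A + 2I)^2) \ ker(A + 2I), then set v_{i+1} = (A + 2I) v_i.

One such chain is v_1 = [[-2, 1, 0]]^T, v_2 = [[1, 0, 0]]^T. Check: (A + 2I) v_2 = [[0, 0, 0]]^T = 0.

v_1 = [[-2, 1, 0]]^T, v_2 = [[1, 0, 0]]^T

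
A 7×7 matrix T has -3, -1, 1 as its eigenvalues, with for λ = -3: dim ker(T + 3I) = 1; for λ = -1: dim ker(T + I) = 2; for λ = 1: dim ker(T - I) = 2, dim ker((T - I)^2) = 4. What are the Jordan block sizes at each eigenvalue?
Jordan blocks: (-3, 1), (-1, 1), (-1, 1), (1, 2), (1, 2)

λ = -3: successive nullity increments [1] count blocks of size ≥ k; block sizes are [1].
λ = -1: successive nullity increments [2] count blocks of size ≥ k; block sizes are [1, 1].
λ = 1: successive nullity increments [2, 2] count blocks of size ≥ k; block sizes are [2, 2].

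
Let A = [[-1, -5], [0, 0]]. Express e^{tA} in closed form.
e^{tA} = [[e^{-t}, -5 + 5*e^{-t}], [0, 1]]

A has Jordan form J = [[-1, 0], [0, 0]] with A = PJP^{-1}, so e^{tA} = P e^{tJ} P^{-1}.

For a Jordan block J_k(λ), e^{tJ_k(λ)} = e^{λt} · (I + tN + t^2 N^2/2! + ... + t^{k-1} N^{k-1}/(k-1)!) where N is the nilpotent superdiagonal part.

Assembling the blocks and conjugating back gives the entries of e^{tA} as shown above.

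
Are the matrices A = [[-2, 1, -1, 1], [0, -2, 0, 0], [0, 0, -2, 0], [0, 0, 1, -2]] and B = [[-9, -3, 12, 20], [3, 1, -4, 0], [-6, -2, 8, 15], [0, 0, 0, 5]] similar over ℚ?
No.

trace(A) = -8 but trace(B) = 5. The trace is a similarity invariant, so A and B are not similar.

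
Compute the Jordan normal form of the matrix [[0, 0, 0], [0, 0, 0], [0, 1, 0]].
The characteristic polynomial is det(xI - A) = x^3, so the eigenvalues are 0 (algebraic multiplicity 3).

For λ = 0: rank(A) = 1, rank(A^2) = 0. The eigenspace has dimension 3 - 1 = 2, so there are 2 Jordan blocks; the rank sequence gives block sizes [2, 1].

Assembling the blocks gives the Jordan form J above.

J = [[0, 1, 0], [0, 0, 0], [0, 0, 0]]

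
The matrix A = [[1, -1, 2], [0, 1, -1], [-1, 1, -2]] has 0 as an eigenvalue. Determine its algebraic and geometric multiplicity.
algebraic multiplicity 3, geometric multiplicity 1

The characteristic polynomial is x^3, so the factor x appears with exponent 3: the algebraic multiplicity is 3.

rank(A) = 2, so the eigenspace has dimension 3 - 2 = 1: the geometric multiplicity is 1.

Since 1 < 3, A is not diagonalizable.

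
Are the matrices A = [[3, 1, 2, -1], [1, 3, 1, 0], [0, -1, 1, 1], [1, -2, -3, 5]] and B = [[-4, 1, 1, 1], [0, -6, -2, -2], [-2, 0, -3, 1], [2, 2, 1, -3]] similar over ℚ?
trace(A) = 12 but trace(B) = -16. The trace is a similarity invariant, so A and B are not similar.

No.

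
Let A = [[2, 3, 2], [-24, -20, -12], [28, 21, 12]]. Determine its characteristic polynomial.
χ_A(x) = (x + 2)^3

xI - A = [[x - 2, -3, -2], [24, x + 20, 12], [-28, -21, x - 12]].

Expanding det(xI - A) along the first row:
det(xI - A) = + (x - 2)·det([[x + 20, 12], [-21, x - 12]]) - (-3)·det([[24, 12], [-28, x - 12]]) + (-2)·det([[24, x + 20], [-28, -21]]).

Evaluating gives χ_A(x) = x^3 + 6x^2 + 12x + 8 = (x + 2)^3.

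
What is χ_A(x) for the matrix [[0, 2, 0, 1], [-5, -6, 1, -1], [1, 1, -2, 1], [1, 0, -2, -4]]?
χ_A(x) = (x + 3)^4

xI - A = [[x, -2, 0, -1], [5, x + 6, -1, 1], [-1, -1, x + 2, -1], [-1, 0, 2, x + 4]].

Expanding det(xI - A) along the first row:
det(xI - A) = + (x)·det([[x + 6, -1, 1], [-1, x + 2, -1], [0, 2, x + 4]]) - (-2)·det([[5, -1, 1], [-1, x + 2, -1], [-1, 2, x + 4]]) + (0)·det([[5, x + 6, 1], [-1, -1, -1], [-1, 0, x + 4]]) - (-1)·det([[5, x + 6, -1], [-1, -1, x + 2], [-1, 0, 2]]).

Evaluating gives χ_A(x) = x^4 + 12x^3 + 54x^2 + 108x + 81 = (x + 3)^4.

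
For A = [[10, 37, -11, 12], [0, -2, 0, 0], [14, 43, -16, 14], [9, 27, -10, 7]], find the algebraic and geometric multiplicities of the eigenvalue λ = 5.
algebraic multiplicity 1, geometric multiplicity 1

The characteristic polynomial is (x - 5)(x + 2)^3, so the factor x - 5 appears with exponent 1: the algebraic multiplicity is 1.

rank(A - 5I) = 3, so the eigenspace has dimension 4 - 3 = 1: the geometric multiplicity is 1.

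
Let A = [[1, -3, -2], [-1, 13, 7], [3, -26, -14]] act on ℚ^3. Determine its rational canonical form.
The invariant factors of A (the non-unit diagonal entries of the Smith normal form of xI - A over ℚ[x]) are x^3 + 2x - 5, each dividing the next. The characteristic polynomial is their product, x^3 + 2x - 5.

The rational canonical form is the block-diagonal matrix of companion matrices C(f_i):
R = [[0, 0, 5], [1, 0, -2], [0, 1, 0]].

Note the characteristic polynomial does not split into linear factors over ℚ, so A has no Jordan form over ℚ; the rational canonical form exists over any field.

R = [[0, 0, 5], [1, 0, -2], [0, 1, 0]]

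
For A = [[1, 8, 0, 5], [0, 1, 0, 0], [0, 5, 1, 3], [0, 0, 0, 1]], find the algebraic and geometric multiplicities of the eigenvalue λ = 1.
algebraic multiplicity 4, geometric multiplicity 2

The characteristic polynomial is (x - 1)^4, so the factor x - 1 appears with exponent 4: the algebraic multiplicity is 4.

rank(A - I) = 2, so the eigenspace has dimension 4 - 2 = 2: the geometric multiplicity is 2.

Since 2 < 4, A is not diagonalizable.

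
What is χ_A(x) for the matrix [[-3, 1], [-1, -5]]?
xI - A = [[x + 3, -1], [1, x + 5]].

Expanding det(xI - A) along the first row:
det(xI - A) = + (x + 3)·det([[x + 5]]) - (-1)·det([[1]]).

Evaluating gives χ_A(x) = x^2 + 8x + 16 = (x + 4)^2.

χ_A(x) = (x + 4)^2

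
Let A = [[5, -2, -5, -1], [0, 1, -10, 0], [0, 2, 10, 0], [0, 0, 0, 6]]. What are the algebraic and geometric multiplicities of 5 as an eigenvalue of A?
The characteristic polynomial is (x - 6)^2(x - 5)^2, so the factor x - 5 appears with exponent 2: the algebraic multiplicity is 2.

rank(A - 5I) = 2, so the eigenspace has dimension 4 - 2 = 2: the geometric multiplicity is 2.

algebraic multiplicity 2, geometric multiplicity 2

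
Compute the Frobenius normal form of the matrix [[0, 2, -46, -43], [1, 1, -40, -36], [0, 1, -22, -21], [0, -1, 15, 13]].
The invariant factors of A (the non-unit diagonal entries of the Smith normal form of xI - A over ℚ[x]) are (x + 1)^2(x + 3)^2, each dividing the next. The characteristic polynomial is their product, (x + 1)^2(x + 3)^2.

The rational canonical form is the block-diagonal matrix of companion matrices C(f_i):
R = [[0, 0, 0, -9], [1, 0, 0, -24], [0, 1, 0, -22], [0, 0, 1, -8]].

R = [[0, 0, 0, -9], [1, 0, 0, -24], [0, 1, 0, -22], [0, 0, 1, -8]]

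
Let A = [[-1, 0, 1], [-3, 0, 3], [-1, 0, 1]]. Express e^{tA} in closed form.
A has Jordan form J = [[0, 1, 0], [0, 0, 0], [0, 0, 0]] with A = PJP^{-1}, so e^{tA} = P e^{tJ} P^{-1}.

For a Jordan block J_k(λ), e^{tJ_k(λ)} = e^{λt} · (I + tN + t^2 N^2/2! + ... + t^{k-1} N^{k-1}/(k-1)!) where N is the nilpotent superdiagonal part.

Assembling the blocks and conjugating back gives the entries of e^{tA} as shown above.

e^{tA} = [[1 - t, 0, t], [-3*t, 1, 3*t], [-t, 0, t + 1]]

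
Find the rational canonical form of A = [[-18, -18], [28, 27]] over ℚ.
R = [[0, -18], [1, 9]]

The invariant factors of A (the non-unit diagonal entries of the Smith normal form of xI - A over ℚ[x]) are (x - 6)(x - 3), each dividing the next. The characteristic polynomial is their product, (x - 6)(x - 3).

The rational canonical form is the block-diagonal matrix of companion matrices C(f_i):
R = [[0, -18], [1, 9]].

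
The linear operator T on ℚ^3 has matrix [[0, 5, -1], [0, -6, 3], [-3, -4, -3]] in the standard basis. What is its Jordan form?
J = [[-3, 1, 0], [0, -3, 1], [0, 0, -3]]

The characteristic polynomial is det(xI - A) = (x + 3)^3, so the eigenvalues are -3 (algebraic multiplicity 3).

For λ = -3: rank(A + 3I) = 2, rank((A + 3I)^2) = 1, rank((A + 3I)^3) = 0. The eigenspace has dimension 3 - 2 = 1, so there is 1 Jordan block; the rank sequence gives block sizes [3].

Assembling the blocks gives the Jordan form J above.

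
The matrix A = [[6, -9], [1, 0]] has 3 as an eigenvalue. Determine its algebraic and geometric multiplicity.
algebraic multiplicity 2, geometric multiplicity 1

The characteristic polynomial is (x - 3)^2, so the factor x - 3 appears with exponent 2: the algebraic multiplicity is 2.

rank(A - 3I) = 1, so the eigenspace has dimension 2 - 1 = 1: the geometric multiplicity is 1.

Since 1 < 2, A is not diagonalizable.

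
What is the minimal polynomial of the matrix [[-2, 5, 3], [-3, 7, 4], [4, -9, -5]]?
m_A(x) = x^3

The characteristic polynomial factors as x^3. The minimal polynomial is ∏(x - λ)^{k_λ} where k_λ is the size of the largest Jordan block at λ.

For λ = 0: rank(A) = 2, and the largest Jordan block has size 3 (the smallest k with rank(A^k) = rank(A^(k+1))).

So m_A(x) = x^3.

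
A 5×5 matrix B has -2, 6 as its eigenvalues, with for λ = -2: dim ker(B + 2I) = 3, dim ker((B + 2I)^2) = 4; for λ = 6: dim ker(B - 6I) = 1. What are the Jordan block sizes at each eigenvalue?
λ = -2: successive nullity increments [3, 1] count blocks of size ≥ k; block sizes are [2, 1, 1].
λ = 6: successive nullity increments [1] count blocks of size ≥ k; block sizes are [1].

Jordan blocks: (-2, 2), (-2, 1), (-2, 1), (6, 1)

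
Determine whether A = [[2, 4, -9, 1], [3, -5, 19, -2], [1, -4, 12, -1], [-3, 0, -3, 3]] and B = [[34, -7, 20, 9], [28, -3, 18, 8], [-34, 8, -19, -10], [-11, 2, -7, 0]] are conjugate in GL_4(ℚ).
Two matrices over a field are similar if and only if they have the same invariant factors.

Both A and B have characteristic polynomial (x - 3)^4 and minimal polynomial (x - 3)^3. Computing further, both have invariant factors x - 3, (x - 3)^3. Hence A and B are similar.

Yes.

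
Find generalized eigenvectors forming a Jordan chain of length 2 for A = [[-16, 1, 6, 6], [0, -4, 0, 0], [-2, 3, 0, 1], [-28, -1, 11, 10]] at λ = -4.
We seek v_1 ∈ ker((A + 4I)^2) \ ker(A + 4I), then set v_{i+1} = (A + 4I) v_i.

One such chain is v_1 = [[0, 1, -1, 1]]^T, v_2 = [[1, 0, 0, 2]]^T. Check: (A + 4I) v_2 = [[0, 0, 0, 0]]^T = 0.

v_1 = [[0, 1, -1, 1]]^T, v_2 = [[1, 0, 0, 2]]^T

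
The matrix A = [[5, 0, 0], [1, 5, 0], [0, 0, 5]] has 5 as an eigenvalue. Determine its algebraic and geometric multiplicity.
The characteristic polynomial is (x - 5)^3, so the factor x - 5 appears with exponent 3: the algebraic multiplicity is 3.

rank(A - 5I) = 1, so the eigenspace has dimension 3 - 1 = 2: the geometric multiplicity is 2.

Since 2 < 3, A is not diagonalizable.

algebraic multiplicity 3, geometric multiplicity 2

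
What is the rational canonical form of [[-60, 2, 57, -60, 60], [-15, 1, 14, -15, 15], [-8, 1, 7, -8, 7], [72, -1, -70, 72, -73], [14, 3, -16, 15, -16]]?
The invariant factors of A (the non-unit diagonal entries of the Smith normal form of xI - A over ℚ[x]) are (x - 2)^2(x^3 - 2x + 5), each dividing the next. The characteristic polynomial is their product, (x - 2)^2(x^3 - 2x + 5).

The rational canonical form is the block-diagonal matrix of companion matrices C(f_i):
R = [[0, 0, 0, 0, -20], [1, 0, 0, 0, 28], [0, 1, 0, 0, -13], [0, 0, 1, 0, -2], [0, 0, 0, 1, 4]].

Note the characteristic polynomial does not split into linear factors over ℚ, so A has no Jordan form over ℚ; the rational canonical form exists over any field.

R = [[0, 0, 0, 0, -20], [1, 0, 0, 0, 28], [0, 1, 0, 0, -13], [0, 0, 1, 0, -2], [0, 0, 0, 1, 4]]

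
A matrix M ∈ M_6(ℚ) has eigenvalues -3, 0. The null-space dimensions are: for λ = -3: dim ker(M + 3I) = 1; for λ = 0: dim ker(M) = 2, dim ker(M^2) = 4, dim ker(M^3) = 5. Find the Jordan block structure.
λ = -3: successive nullity increments [1] count blocks of size ≥ k; block sizes are [1].
λ = 0: successive nullity increments [2, 2, 1] count blocks of size ≥ k; block sizes are [3, 2].

Jordan blocks: (-3, 1), (0, 3), (0, 2)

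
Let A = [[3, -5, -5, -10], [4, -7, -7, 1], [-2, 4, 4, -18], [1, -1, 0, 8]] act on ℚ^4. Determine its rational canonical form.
The invariant factors of A (the non-unit diagonal entries of the Smith normal form of xI - A over ℚ[x]) are (x^2 - 4x - 2)^2, each dividing the next. The characteristic polynomial is their product, (x^2 - 4x - 2)^2.

The rational canonical form is the block-diagonal matrix of companion matrices C(f_i):
R = [[0, 0, 0, -4], [1, 0, 0, -16], [0, 1, 0, -12], [0, 0, 1, 8]].

Note the characteristic polynomial does not split into linear factors over ℚ, so A has no Jordan form over ℚ; the rational canonical form exists over any field.

R = [[0, 0, 0, -4], [1, 0, 0, -16], [0, 1, 0, -12], [0, 0, 1, 8]]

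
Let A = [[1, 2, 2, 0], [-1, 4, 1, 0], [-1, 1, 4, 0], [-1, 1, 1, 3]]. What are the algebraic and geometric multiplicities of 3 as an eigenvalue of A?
algebraic multiplicity 4, geometric multiplicity 3

The characteristic polynomial is (x - 3)^4, so the factor x - 3 appears with exponent 4: the algebraic multiplicity is 4.

rank(A - 3I) = 1, so the eigenspace has dimension 4 - 1 = 3: the geometric multiplicity is 3.

Since 3 < 4, A is not diagonalizable.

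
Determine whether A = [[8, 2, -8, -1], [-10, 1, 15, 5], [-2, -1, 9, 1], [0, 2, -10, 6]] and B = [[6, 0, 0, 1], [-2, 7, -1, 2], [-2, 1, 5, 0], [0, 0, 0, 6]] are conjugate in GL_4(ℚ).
Yes.

Two matrices over a field are similar if and only if they have the same invariant factors.

Both A and B have characteristic polynomial (x - 6)^4 and minimal polynomial (x - 6)^2. Computing further, both have invariant factors (x - 6)^2, (x - 6)^2. Hence A and B are similar.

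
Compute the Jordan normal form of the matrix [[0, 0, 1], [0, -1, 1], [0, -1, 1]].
J = [[0, 1, 0], [0, 0, 1], [0, 0, 0]]

The characteristic polynomial is det(xI - A) = x^3, so the eigenvalues are 0 (algebraic multiplicity 3).

For λ = 0: rank(A) = 2, rank(A^2) = 1, rank(A^3) = 0. The eigenspace has dimension 3 - 2 = 1, so there is 1 Jordan block; the rank sequence gives block sizes [3].

Assembling the blocks gives the Jordan form J above.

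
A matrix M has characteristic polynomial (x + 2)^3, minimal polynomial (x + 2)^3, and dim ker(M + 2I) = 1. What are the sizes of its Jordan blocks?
λ = -2: algebraic multiplicity 3 (exponent in χ_M), largest block size 3 (exponent in m_M), 1 block (geometric multiplicity). This forces block sizes [3].

Jordan blocks: (-2, 3)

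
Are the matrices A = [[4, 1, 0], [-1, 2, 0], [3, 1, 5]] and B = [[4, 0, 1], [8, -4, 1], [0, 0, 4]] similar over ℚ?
No.

trace(A) = 11 but trace(B) = 4. The trace is a similarity invariant, so A and B are not similar.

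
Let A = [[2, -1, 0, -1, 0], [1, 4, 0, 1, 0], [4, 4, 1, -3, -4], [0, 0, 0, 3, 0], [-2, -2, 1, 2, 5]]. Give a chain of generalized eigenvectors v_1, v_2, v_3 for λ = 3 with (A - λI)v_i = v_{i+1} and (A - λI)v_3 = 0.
We seek v_1 ∈ ker((A - 3I)^3) \ ker((A - 3I)^2), then set v_{i+1} = (A - 3I) v_i.

One such chain is v_1 = [[0, -1, 1, 1, -2]]^T, v_2 = [[0, 0, -1, 0, 1]]^T, v_3 = [[0, 0, -2, 0, 1]]^T. Check: (A - 3I) v_3 = [[0, 0, 0, 0, 0]]^T = 0.

v_1 = [[0, -1, 1, 1, -2]]^T, v_2 = [[0, 0, -1, 0, 1]]^T, v_3 = [[0, 0, -2, 0, 1]]^T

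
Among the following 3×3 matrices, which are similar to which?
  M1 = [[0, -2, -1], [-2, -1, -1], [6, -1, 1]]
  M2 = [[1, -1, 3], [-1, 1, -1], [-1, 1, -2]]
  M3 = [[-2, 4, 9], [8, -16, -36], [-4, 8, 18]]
Characteristic polynomials: χ_{M1} = x^3, χ_{M2} = x^3, χ_{M3} = x^3.

{M1, M2}: invariant factors x^3.

{M3}: invariant factors x, x^2.

Matrices are similar if and only if their invariant-factor lists agree; the partition into similarity classes is {M1, M2}, {M3}.

2 classes: {M1, M2}, {M3}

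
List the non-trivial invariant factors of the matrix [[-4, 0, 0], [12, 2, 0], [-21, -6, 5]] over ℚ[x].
(x - 5)(x - 2)(x + 4)

The Jordan structure of A has elementary divisors (x + 4), (x - 2), (x - 5). Arranging the block sizes at each eigenvalue in decreasing order and taking row products gives the invariant factors.

Invariant factors (smallest first, each dividing the next): (x - 5)(x - 2)(x + 4).

Check: the last factor (x - 5)(x - 2)(x + 4) is the minimal polynomial, and the product (x - 5)(x - 2)(x + 4) is the characteristic polynomial.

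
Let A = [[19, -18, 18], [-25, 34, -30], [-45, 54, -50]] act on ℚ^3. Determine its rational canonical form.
R = [[4, 0, 0], [0, 0, 20], [0, 1, -1]]

The invariant factors of A (the non-unit diagonal entries of the Smith normal form of xI - A over ℚ[x]) are x - 4, (x - 4)(x + 5), each dividing the next. The characteristic polynomial is their product, (x - 4)^2(x + 5).

The rational canonical form is the block-diagonal matrix of companion matrices C(f_i):
R = [[4, 0, 0], [0, 0, 20], [0, 1, -1]].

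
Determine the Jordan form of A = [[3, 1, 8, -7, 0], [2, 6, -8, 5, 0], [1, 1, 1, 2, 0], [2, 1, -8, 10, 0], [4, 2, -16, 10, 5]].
The characteristic polynomial is det(xI - A) = (x - 5)^5, so the eigenvalues are 5 (algebraic multiplicity 5).

For λ = 5: rank(A - 5I) = 2, rank((A - 5I)^2) = 0. The eigenspace has dimension 5 - 2 = 3, so there are 3 Jordan blocks; the rank sequence gives block sizes [2, 2, 1].

Assembling the blocks gives the Jordan form J above.

J = [[5, 1, 0, 0, 0], [0, 5, 0, 0, 0], [0, 0, 5, 1, 0], [0, 0, 0, 5, 0], [0, 0, 0, 0, 5]]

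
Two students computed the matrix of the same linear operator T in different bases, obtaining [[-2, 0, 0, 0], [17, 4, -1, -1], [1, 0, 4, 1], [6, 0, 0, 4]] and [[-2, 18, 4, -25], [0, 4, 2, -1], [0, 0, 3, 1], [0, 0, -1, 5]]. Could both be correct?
Yes.

Two matrices over a field are similar if and only if they have the same invariant factors.

Both A and B have characteristic polynomial (x - 4)^3(x + 2) and minimal polynomial (x - 4)^3(x + 2). Computing further, both have invariant factors (x - 4)^3(x + 2). Hence A and B are similar.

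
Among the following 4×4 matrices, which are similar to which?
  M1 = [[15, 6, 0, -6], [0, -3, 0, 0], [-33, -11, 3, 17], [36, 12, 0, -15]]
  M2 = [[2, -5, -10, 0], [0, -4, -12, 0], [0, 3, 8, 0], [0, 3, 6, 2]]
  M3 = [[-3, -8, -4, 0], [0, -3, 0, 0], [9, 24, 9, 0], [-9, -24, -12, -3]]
Characteristic polynomials: χ_{M1} = (x - 3)^2(x + 3)^2, χ_{M2} = (x - 2)^4, χ_{M3} = (x - 3)^2(x + 3)^2.

{M1, M3}: invariant factors x + 3, (x - 3)^2(x + 3).

{M2}: invariant factors x - 2, x - 2, (x - 2)^2.

Matrices are similar if and only if their invariant-factor lists agree; the partition into similarity classes is {M1, M3}, {M2}.

2 classes: {M1, M3}, {M2}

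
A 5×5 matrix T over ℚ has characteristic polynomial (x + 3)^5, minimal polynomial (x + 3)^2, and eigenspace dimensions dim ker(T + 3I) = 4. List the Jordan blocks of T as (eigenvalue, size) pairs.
Jordan blocks: (-3, 2), (-3, 1), (-3, 1), (-3, 1)

λ = -3: algebraic multiplicity 5 (exponent in χ_T), largest block size 2 (exponent in m_T), 4 blocks (geometric multiplicity). These force block sizes [2, 1, 1, 1].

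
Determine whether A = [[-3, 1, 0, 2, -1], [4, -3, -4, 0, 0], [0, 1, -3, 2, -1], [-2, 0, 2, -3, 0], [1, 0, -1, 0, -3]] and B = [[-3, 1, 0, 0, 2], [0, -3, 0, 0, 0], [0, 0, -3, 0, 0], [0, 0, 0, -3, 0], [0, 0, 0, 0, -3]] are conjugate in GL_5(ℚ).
Both have characteristic polynomial (x + 3)^5, but the minimal polynomial of A is (x + 3)^3 while the minimal polynomial of B is (x + 3)^2. The minimal polynomial is a similarity invariant, so A and B are not similar.

No.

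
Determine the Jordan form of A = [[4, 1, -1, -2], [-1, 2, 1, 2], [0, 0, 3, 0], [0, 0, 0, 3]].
The characteristic polynomial is det(xI - A) = (x - 3)^4, so the eigenvalues are 3 (algebraic multiplicity 4).

For λ = 3: rank(A - 3I) = 1, rank((A - 3I)^2) = 0. The eigenspace has dimension 4 - 1 = 3, so there are 3 Jordan blocks; the rank sequence gives block sizes [2, 1, 1].

Assembling the blocks gives the Jordan form J above.

J = [[3, 1, 0, 0], [0, 3, 0, 0], [0, 0, 3, 0], [0, 0, 0, 3]]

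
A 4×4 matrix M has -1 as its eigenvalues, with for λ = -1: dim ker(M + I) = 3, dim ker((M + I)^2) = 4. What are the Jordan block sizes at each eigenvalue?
Jordan blocks: (-1, 2), (-1, 1), (-1, 1)

λ = -1: successive nullity increments [3, 1] count blocks of size ≥ k; block sizes are [2, 1, 1].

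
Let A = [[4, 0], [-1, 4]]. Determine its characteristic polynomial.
xI - A = [[x - 4, 0], [1, x - 4]].

Expanding det(xI - A) along the first row:
det(xI - A) = + (x - 4)·det([[x - 4]]) - (0)·det([[1]]).

Evaluating gives χ_A(x) = x^2 - 8x + 16 = (x - 4)^2.

χ_A(x) = (x - 4)^2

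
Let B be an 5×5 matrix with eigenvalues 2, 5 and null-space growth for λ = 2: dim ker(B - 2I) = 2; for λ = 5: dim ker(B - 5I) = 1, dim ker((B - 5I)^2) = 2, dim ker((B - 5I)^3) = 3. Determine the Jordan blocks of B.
λ = 2: successive nullity increments [2] count blocks of size ≥ k; block sizes are [1, 1].
λ = 5: successive nullity increments [1, 1, 1] count blocks of size ≥ k; block sizes are [3].

Jordan blocks: (2, 1), (2, 1), (5, 3)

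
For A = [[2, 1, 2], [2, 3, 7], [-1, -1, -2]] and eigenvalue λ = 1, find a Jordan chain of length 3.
v_1 = [[0, -2, 1]]^T, v_2 = [[0, 3, -1]]^T, v_3 = [[1, -1, 0]]^T

We seek v_1 ∈ ker((A - I)^3) \ ker((A - I)^2), then set v_{i+1} = (A - I) v_i.

One such chain is v_1 = [[0, -2, 1]]^T, v_2 = [[0, 3, -1]]^T, v_3 = [[1, -1, 0]]^T. Check: (A - I) v_3 = [[0, 0, 0]]^T = 0.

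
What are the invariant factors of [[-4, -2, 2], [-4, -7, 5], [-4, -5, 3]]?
(x + 2)^2(x + 4)

The Jordan structure of A has elementary divisors (x + 4), (x + 2)^2. Arranging the block sizes at each eigenvalue in decreasing order and taking row products gives the invariant factors.

Invariant factors (smallest first, each dividing the next): (x + 2)^2(x + 4).

Check: the last factor (x + 2)^2(x + 4) is the minimal polynomial, and the product (x + 2)^2(x + 4) is the characteristic polynomial.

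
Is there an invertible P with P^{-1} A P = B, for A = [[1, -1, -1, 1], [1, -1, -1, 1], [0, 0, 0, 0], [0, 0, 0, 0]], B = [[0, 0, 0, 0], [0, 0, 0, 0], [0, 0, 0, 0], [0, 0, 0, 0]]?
No.

Both have characteristic polynomial x^4, but the minimal polynomial of A is x^2 while the minimal polynomial of B is x. The minimal polynomial is a similarity invariant, so A and B are not similar.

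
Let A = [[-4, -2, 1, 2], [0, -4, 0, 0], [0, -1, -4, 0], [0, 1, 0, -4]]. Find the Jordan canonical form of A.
J = [[-4, 1, 0, 0], [0, -4, 1, 0], [0, 0, -4, 0], [0, 0, 0, -4]]

The characteristic polynomial is det(xI - A) = (x + 4)^4, so the eigenvalues are -4 (algebraic multiplicity 4).

For λ = -4: rank(A + 4I) = 2, rank((A + 4I)^2) = 1, rank((A + 4I)^3) = 0. The eigenspace has dimension 4 - 2 = 2, so there are 2 Jordan blocks; the rank sequence gives block sizes [3, 1].

Assembling the blocks gives the Jordan form J above.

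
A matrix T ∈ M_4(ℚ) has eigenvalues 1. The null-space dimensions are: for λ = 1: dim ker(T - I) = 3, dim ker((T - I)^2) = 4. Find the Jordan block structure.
λ = 1: successive nullity increments [3, 1] count blocks of size ≥ k; block sizes are [2, 1, 1].

Jordan blocks: (1, 2), (1, 1), (1, 1)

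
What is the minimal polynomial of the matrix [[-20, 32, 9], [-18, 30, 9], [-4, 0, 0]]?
m_A(x) = (x - 6)^2(x + 2)

The characteristic polynomial factors as (x - 6)^2(x + 2). The minimal polynomial is ∏(x - λ)^{k_λ} where k_λ is the size of the largest Jordan block at λ.

For λ = -2: rank(A + 2I) = 2, and the largest Jordan block has size 1 (the smallest k with rank((A + 2I)^k) = rank((A + 2I)^(k+1))).
For λ = 6: rank(A - 6I) = 2, and the largest Jordan block has size 2 (the smallest k with rank((A - 6I)^k) = rank((A - 6I)^(k+1))).

So m_A(x) = (x - 6)^2(x + 2).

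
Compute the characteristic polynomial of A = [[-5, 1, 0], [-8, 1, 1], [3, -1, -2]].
xI - A = [[x + 5, -1, 0], [8, x - 1, -1], [-3, 1, x + 2]].

Expanding det(xI - A) along the first row:
det(xI - A) = + (x + 5)·det([[x - 1, -1], [1, x + 2]]) - (-1)·det([[8, -1], [-3, x + 2]]) + (0)·det([[8, x - 1], [-3, 1]]).

Evaluating gives χ_A(x) = x^3 + 6x^2 + 12x + 8 = (x + 2)^3.

χ_A(x) = (x + 2)^3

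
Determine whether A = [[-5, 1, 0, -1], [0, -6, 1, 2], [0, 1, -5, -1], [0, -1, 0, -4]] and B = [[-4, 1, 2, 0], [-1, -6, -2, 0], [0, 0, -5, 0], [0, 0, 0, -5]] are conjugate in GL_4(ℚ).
Both have characteristic polynomial (x + 5)^4, but the minimal polynomial of A is (x + 5)^3 while the minimal polynomial of B is (x + 5)^2. The minimal polynomial is a similarity invariant, so A and B are not similar.

No.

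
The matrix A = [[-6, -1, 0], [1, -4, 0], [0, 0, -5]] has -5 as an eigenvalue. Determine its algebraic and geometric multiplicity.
algebraic multiplicity 3, geometric multiplicity 2

The characteristic polynomial is (x + 5)^3, so the factor x + 5 appears with exponent 3: the algebraic multiplicity is 3.

rank(A + 5I) = 1, so the eigenspace has dimension 3 - 1 = 2: the geometric multiplicity is 2.

Since 2 < 3, A is not diagonalizable.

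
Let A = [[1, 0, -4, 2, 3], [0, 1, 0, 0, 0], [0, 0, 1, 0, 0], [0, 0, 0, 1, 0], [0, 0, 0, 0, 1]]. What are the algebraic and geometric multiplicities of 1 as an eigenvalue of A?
algebraic multiplicity 5, geometric multiplicity 4

The characteristic polynomial is (x - 1)^5, so the factor x - 1 appears with exponent 5: the algebraic multiplicity is 5.

rank(A - I) = 1, so the eigenspace has dimension 5 - 1 = 4: the geometric multiplicity is 4.

Since 4 < 5, A is not diagonalizable.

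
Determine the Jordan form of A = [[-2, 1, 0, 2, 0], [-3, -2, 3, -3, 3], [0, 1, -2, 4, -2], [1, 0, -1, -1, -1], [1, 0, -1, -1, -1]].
J = [[-2, 1, 0, 0, 0], [0, -2, 1, 0, 0], [0, 0, -2, 0, 0], [0, 0, 0, -2, 0], [0, 0, 0, 0, 0]]

The characteristic polynomial is det(xI - A) = x(x + 2)^4, so the eigenvalues are -2 (algebraic multiplicity 4), 0 (algebraic multiplicity 1).

For λ = -2: rank(A + 2I) = 3, rank((A + 2I)^2) = 2, rank((A + 2I)^3) = 1. The eigenspace has dimension 5 - 3 = 2, so there are 2 Jordan blocks; the rank sequence gives block sizes [3, 1].

For λ = 0: algebraic multiplicity 1 gives one 1×1 block.

Assembling the blocks gives the Jordan form J above.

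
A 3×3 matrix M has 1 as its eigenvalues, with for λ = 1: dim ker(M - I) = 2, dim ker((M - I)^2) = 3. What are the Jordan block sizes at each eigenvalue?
λ = 1: successive nullity increments [2, 1] count blocks of size ≥ k; block sizes are [2, 1].

Jordan blocks: (1, 2), (1, 1)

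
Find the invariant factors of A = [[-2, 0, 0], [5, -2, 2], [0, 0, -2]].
x + 2, (x + 2)^2

The Jordan structure of A has elementary divisors (x + 2)^2, (x + 2). Arranging the block sizes at each eigenvalue in decreasing order and taking row products gives the invariant factors.

Invariant factors (smallest first, each dividing the next): x + 2, (x + 2)^2.

Check: the last factor (x + 2)^2 is the minimal polynomial, and the product (x + 2)^3 is the characteristic polynomial.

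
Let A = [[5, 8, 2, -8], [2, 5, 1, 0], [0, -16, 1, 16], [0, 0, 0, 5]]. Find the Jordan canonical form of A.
J = [[1, 0, 0, 0], [0, 5, 1, 0], [0, 0, 5, 0], [0, 0, 0, 5]]

The characteristic polynomial is det(xI - A) = (x - 5)^3(x - 1), so the eigenvalues are 1 (algebraic multiplicity 1), 5 (algebraic multiplicity 3).

For λ = 1: algebraic multiplicity 1 gives one 1×1 block.

For λ = 5: rank(A - 5I) = 2, rank((A - 5I)^2) = 1. The eigenspace has dimension 4 - 2 = 2, so there are 2 Jordan blocks; the rank sequence gives block sizes [2, 1].

Assembling the blocks gives the Jordan form J above.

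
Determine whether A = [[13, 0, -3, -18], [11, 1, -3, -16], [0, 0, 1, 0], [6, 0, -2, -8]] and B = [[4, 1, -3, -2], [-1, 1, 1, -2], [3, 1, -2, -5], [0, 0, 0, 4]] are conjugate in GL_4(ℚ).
Two matrices over a field are similar if and only if they have the same invariant factors.

Both A and B have characteristic polynomial (x - 4)(x - 1)^3 and minimal polynomial (x - 4)(x - 1)^3. Computing further, both have invariant factors (x - 4)(x - 1)^3. Hence A and B are similar.

Yes.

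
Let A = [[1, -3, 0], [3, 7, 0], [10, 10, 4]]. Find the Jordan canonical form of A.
The characteristic polynomial is det(xI - A) = (x - 4)^3, so the eigenvalues are 4 (algebraic multiplicity 3).

For λ = 4: rank(A - 4I) = 1, rank((A - 4I)^2) = 0. The eigenspace has dimension 3 - 1 = 2, so there are 2 Jordan blocks; the rank sequence gives block sizes [2, 1].

Assembling the blocks gives the Jordan form J above.

J = [[4, 1, 0], [0, 4, 0], [0, 0, 4]]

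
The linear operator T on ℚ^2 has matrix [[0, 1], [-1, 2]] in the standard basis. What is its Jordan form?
The characteristic polynomial is det(xI - A) = (x - 1)^2, so the eigenvalues are 1 (algebraic multiplicity 2).

For λ = 1: rank(A - I) = 1, rank((A - I)^2) = 0. The eigenspace has dimension 2 - 1 = 1, so there is 1 Jordan block; the rank sequence gives block sizes [2].

Assembling the blocks gives the Jordan form J above.

J = [[1, 1], [0, 1]]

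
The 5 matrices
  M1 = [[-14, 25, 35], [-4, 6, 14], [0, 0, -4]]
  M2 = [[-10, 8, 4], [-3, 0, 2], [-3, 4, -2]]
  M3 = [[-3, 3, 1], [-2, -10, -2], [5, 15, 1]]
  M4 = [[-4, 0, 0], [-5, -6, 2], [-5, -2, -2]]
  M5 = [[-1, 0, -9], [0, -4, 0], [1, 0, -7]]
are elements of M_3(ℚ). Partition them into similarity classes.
Characteristic polynomials: χ_{M1} = (x + 4)^3, χ_{M2} = (x + 4)^3, χ_{M3} = (x + 4)^3, χ_{M4} = (x + 4)^3, χ_{M5} = (x + 4)^3.

{M1, M2, M3, M4, M5}: invariant factors x + 4, (x + 4)^2.

Matrices are similar if and only if their invariant-factor lists agree; the partition into similarity classes is {M1, M2, M3, M4, M5}.

1 class: {M1, M2, M3, M4, M5}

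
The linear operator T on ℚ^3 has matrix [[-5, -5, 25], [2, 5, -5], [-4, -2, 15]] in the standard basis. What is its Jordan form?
J = [[5, 1, 0], [0, 5, 1], [0, 0, 5]]

The characteristic polynomial is det(xI - A) = (x - 5)^3, so the eigenvalues are 5 (algebraic multiplicity 3).

For λ = 5: rank(A - 5I) = 2, rank((A - 5I)^2) = 1, rank((A - 5I)^3) = 0. The eigenspace has dimension 3 - 2 = 1, so there is 1 Jordan block; the rank sequence gives block sizes [3].

Assembling the blocks gives the Jordan form J above.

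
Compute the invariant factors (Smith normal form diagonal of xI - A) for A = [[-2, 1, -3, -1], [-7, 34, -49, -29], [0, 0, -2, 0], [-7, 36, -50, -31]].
The Jordan structure of A has elementary divisors (x + 2)^3, (x - 5). Arranging the block sizes at each eigenvalue in decreasing order and taking row products gives the invariant factors.

Invariant factors (smallest first, each dividing the next): (x - 5)(x + 2)^3.

Check: the last factor (x - 5)(x + 2)^3 is the minimal polynomial, and the product (x - 5)(x + 2)^3 is the characteristic polynomial.

(x - 5)(x + 2)^3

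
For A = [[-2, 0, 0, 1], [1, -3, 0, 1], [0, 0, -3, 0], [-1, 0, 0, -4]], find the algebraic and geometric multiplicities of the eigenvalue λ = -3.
The characteristic polynomial is (x + 3)^4, so the factor x + 3 appears with exponent 4: the algebraic multiplicity is 4.

rank(A + 3I) = 1, so the eigenspace has dimension 4 - 1 = 3: the geometric multiplicity is 3.

Since 3 < 4, A is not diagonalizable.

algebraic multiplicity 4, geometric multiplicity 3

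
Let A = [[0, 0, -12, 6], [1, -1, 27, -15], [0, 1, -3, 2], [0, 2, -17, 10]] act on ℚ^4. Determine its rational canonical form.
The invariant factors of A (the non-unit diagonal entries of the Smith normal form of xI - A over ℚ[x]) are (x - 6)(x + 1)(x^2 - x + 1), each dividing the next. The characteristic polynomial is their product, (x - 6)(x + 1)(x^2 - x + 1).

The rational canonical form is the block-diagonal matrix of companion matrices C(f_i):
R = [[0, 0, 0, 6], [1, 0, 0, -1], [0, 1, 0, 0], [0, 0, 1, 6]].

Note the characteristic polynomial does not split into linear factors over ℚ, so A has no Jordan form over ℚ; the rational canonical form exists over any field.

R = [[0, 0, 0, 6], [1, 0, 0, -1], [0, 1, 0, 0], [0, 0, 1, 6]]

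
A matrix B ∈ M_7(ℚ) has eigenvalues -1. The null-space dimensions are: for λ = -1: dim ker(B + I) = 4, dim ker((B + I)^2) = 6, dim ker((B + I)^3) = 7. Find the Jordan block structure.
λ = -1: successive nullity increments [4, 2, 1] count blocks of size ≥ k; block sizes are [3, 2, 1, 1].

Jordan blocks: (-1, 3), (-1, 2), (-1, 1), (-1, 1)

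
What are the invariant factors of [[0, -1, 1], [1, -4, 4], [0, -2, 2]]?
x(x + 1)^2

The Jordan structure of A has elementary divisors (x + 1)^2, x. Arranging the block sizes at each eigenvalue in decreasing order and taking row products gives the invariant factors.

Invariant factors (smallest first, each dividing the next): x(x + 1)^2.

Check: the last factor x(x + 1)^2 is the minimal polynomial, and the product x(x + 1)^2 is the characteristic polynomial.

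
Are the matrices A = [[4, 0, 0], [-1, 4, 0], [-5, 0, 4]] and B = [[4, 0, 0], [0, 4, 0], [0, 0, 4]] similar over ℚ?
Both have characteristic polynomial (x - 4)^3, but the minimal polynomial of A is (x - 4)^2 while the minimal polynomial of B is x - 4. The minimal polynomial is a similarity invariant, so A and B are not similar.

No.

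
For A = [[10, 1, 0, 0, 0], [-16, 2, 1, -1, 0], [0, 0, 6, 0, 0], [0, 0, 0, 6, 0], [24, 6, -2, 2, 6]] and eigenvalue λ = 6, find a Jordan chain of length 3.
v_1 = [[1, -4, -1, -2, 8]]^T, v_2 = [[0, 1, 0, 0, -2]]^T, v_3 = [[1, -4, 0, 0, 6]]^T

We seek v_1 ∈ ker((A - 6I)^3) \ ker((A - 6I)^2), then set v_{i+1} = (A - 6I) v_i.

One such chain is v_1 = [[1, -4, -1, -2, 8]]^T, v_2 = [[0, 1, 0, 0, -2]]^T, v_3 = [[1, -4, 0, 0, 6]]^T. Check: (A - 6I) v_3 = [[0, 0, 0, 0, 0]]^T = 0.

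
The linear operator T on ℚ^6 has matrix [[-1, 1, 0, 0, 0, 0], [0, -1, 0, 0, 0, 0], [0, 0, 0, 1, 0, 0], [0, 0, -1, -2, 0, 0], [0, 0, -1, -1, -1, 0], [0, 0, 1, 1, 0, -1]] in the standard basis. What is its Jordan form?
The characteristic polynomial is det(xI - A) = (x + 1)^6, so the eigenvalues are -1 (algebraic multiplicity 6).

For λ = -1: rank(A + I) = 2, rank((A + I)^2) = 0. The eigenspace has dimension 6 - 2 = 4, so there are 4 Jordan blocks; the rank sequence gives block sizes [2, 2, 1, 1].

Assembling the blocks gives the Jordan form J above.

J = [[-1, 1, 0, 0, 0, 0], [0, -1, 0, 0, 0, 0], [0, 0, -1, 1, 0, 0], [0, 0, 0, -1, 0, 0], [0, 0, 0, 0, -1, 0], [0, 0, 0, 0, 0, -1]]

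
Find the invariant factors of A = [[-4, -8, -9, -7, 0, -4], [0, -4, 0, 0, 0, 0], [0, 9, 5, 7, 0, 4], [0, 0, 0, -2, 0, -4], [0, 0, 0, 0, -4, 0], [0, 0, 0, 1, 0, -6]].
x + 4, (x + 4)^2, (x - 5)(x + 4)^2

The Jordan structure of A has elementary divisors (x + 4)^2, (x + 4)^2, (x + 4), (x - 5). Arranging the block sizes at each eigenvalue in decreasing order and taking row products gives the invariant factors.

Invariant factors (smallest first, each dividing the next): x + 4, (x + 4)^2, (x - 5)(x + 4)^2.

Check: the last factor (x - 5)(x + 4)^2 is the minimal polynomial, and the product (x - 5)(x + 4)^5 is the characteristic polynomial.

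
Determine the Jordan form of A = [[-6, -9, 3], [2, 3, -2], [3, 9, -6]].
J = [[-3, 1, 0], [0, -3, 0], [0, 0, -3]]

The characteristic polynomial is det(xI - A) = (x + 3)^3, so the eigenvalues are -3 (algebraic multiplicity 3).

For λ = -3: rank(A + 3I) = 1, rank((A + 3I)^2) = 0. The eigenspace has dimension 3 - 1 = 2, so there are 2 Jordan blocks; the rank sequence gives block sizes [2, 1].

Assembling the blocks gives the Jordan form J above.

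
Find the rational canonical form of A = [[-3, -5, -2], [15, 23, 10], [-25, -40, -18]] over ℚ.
The invariant factors of A (the non-unit diagonal entries of the Smith normal form of xI - A over ℚ[x]) are (x - 2)^2(x + 2), each dividing the next. The characteristic polynomial is their product, (x - 2)^2(x + 2).

The rational canonical form is the block-diagonal matrix of companion matrices C(f_i):
R = [[0, 0, -8], [1, 0, 4], [0, 1, 2]].

R = [[0, 0, -8], [1, 0, 4], [0, 1, 2]]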